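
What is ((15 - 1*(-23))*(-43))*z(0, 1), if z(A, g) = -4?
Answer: 6536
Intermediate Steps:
((15 - 1*(-23))*(-43))*z(0, 1) = ((15 - 1*(-23))*(-43))*(-4) = ((15 + 23)*(-43))*(-4) = (38*(-43))*(-4) = -1634*(-4) = 6536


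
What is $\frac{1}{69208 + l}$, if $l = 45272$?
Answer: $\frac{1}{114480} \approx 8.7352 \cdot 10^{-6}$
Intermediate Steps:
$\frac{1}{69208 + l} = \frac{1}{69208 + 45272} = \frac{1}{114480}$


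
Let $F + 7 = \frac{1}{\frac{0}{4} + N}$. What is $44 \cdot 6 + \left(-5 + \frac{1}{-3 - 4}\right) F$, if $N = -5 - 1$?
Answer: $\frac{2106}{7} \approx 300.86$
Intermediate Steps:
$N = -6$
$F = - \frac{43}{6}$ ($F = -7 + \frac{1}{\frac{0}{4} - 6} = -7 + \frac{1}{0 \cdot \frac{1}{4} - 6} = -7 + \frac{1}{0 - 6} = -7 + \frac{1}{-6} = -7 - \frac{1}{6} = - \frac{43}{6} \approx -7.1667$)
$44 \cdot 6 + \left(-5 + \frac{1}{-3 - 4}\right) F = 44 \cdot 6 + \left(-5 + \frac{1}{-3 - 4}\right) \left(- \frac{43}{6}\right) = 264 + \left(-5 + \frac{1}{-7}\right) \left(- \frac{43}{6}\right) = 264 + \left(-5 - \frac{1}{7}\right) \left(- \frac{43}{6}\right) = 264 - - \frac{258}{7} = 264 + \frac{258}{7} = \frac{2106}{7}$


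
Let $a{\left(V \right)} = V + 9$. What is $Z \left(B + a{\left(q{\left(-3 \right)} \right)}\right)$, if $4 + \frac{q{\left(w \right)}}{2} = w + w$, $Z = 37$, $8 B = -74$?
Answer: $- \frac{2997}{4} \approx -749.25$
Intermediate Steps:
$B = - \frac{37}{4}$ ($B = \frac{1}{8} \left(-74\right) = - \frac{37}{4} \approx -9.25$)
$q{\left(w \right)} = -8 + 4 w$ ($q{\left(w \right)} = -8 + 2 \left(w + w\right) = -8 + 2 \cdot 2 w = -8 + 4 w$)
$a{\left(V \right)} = 9 + V$
$Z \left(B + a{\left(q{\left(-3 \right)} \right)}\right) = 37 \left(- \frac{37}{4} + \left(9 + \left(-8 + 4 \left(-3\right)\right)\right)\right) = 37 \left(- \frac{37}{4} + \left(9 - 20\right)\right) = 37 \left(- \frac{37}{4} - 11\right) = 37 \left(- \frac{81}{4}\right) = - \frac{2997}{4}$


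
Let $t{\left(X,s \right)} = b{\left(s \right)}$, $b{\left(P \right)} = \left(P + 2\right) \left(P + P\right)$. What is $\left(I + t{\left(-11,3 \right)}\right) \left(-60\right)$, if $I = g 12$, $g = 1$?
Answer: $-2520$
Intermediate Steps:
$b{\left(P \right)} = 2 P \left(2 + P\right)$ ($b{\left(P \right)} = \left(2 + P\right) 2 P = 2 P \left(2 + P\right)$)
$t{\left(X,s \right)} = 2 s \left(2 + s\right)$
$I = 12$ ($I = 1 \cdot 12 = 12$)
$\left(I + t{\left(-11,3 \right)}\right) \left(-60\right) = \left(12 + 2 \cdot 3 \left(2 + 3\right)\right) \left(-60\right) = \left(12 + 2 \cdot 3 \cdot 5\right) \left(-60\right) = \left(12 + 30\right) \left(-60\right) = 42 \left(-60\right) = -2520$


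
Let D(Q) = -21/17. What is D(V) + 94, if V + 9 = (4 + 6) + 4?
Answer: 1577/17 ≈ 92.765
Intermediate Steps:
V = 5 (V = -9 + ((4 + 6) + 4) = -9 + (10 + 4) = -9 + 14 = 5)
D(Q) = -21/17 (D(Q) = -21*1/17 = -21/17)
D(V) + 94 = -21/17 + 94 = 1577/17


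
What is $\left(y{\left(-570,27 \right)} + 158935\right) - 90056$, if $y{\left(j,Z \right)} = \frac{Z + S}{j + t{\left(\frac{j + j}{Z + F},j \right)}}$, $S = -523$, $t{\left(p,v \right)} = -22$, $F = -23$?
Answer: $\frac{2548554}{37} \approx 68880.0$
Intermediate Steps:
$y{\left(j,Z \right)} = \frac{-523 + Z}{-22 + j}$ ($y{\left(j,Z \right)} = \frac{Z - 523}{j - 22} = \frac{-523 + Z}{-22 + j}$)
$\left(y{\left(-570,27 \right)} + 158935\right) - 90056 = \left(\frac{-523 + 27}{-22 - 570} + 158935\right) - 90056 = \left(\frac{1}{-592} \left(-496\right) + 158935\right) - 90056 = \left(\left(- \frac{1}{592}\right) \left(-496\right) + 158935\right) - 90056 = \left(\frac{31}{37} + 158935\right) - 90056 = \frac{5880626}{37} - 90056 = \frac{2548554}{37}$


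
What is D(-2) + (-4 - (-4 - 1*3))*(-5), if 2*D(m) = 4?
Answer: -13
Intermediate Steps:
D(m) = 2 (D(m) = (½)*4 = 2)
D(-2) + (-4 - (-4 - 1*3))*(-5) = 2 + (-4 - (-4 - 1*3))*(-5) = 2 + (-4 - (-4 - 3))*(-5) = 2 + (-4 - 1*(-7))*(-5) = 2 + (-4 + 7)*(-5) = 2 + 3*(-5) = 2 - 15 = -13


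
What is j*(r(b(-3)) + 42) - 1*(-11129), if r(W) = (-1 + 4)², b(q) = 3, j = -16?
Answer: 10313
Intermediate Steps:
r(W) = 9 (r(W) = 3² = 9)
j*(r(b(-3)) + 42) - 1*(-11129) = -16*(9 + 42) - 1*(-11129) = -16*51 + 11129 = -816 + 11129 = 10313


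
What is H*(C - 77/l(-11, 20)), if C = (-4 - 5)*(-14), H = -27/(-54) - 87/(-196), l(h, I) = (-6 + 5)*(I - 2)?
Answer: 61975/504 ≈ 122.97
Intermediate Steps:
l(h, I) = 2 - I (l(h, I) = -(-2 + I) = 2 - I)
H = 185/196 (H = -27*(-1/54) - 87*(-1/196) = 1/2 + 87/196 = 185/196 ≈ 0.94388)
C = 126 (C = -9*(-14) = 126)
H*(C - 77/l(-11, 20)) = 185*(126 - 77/(2 - 1*20))/196 = 185*(126 - 77/(2 - 20))/196 = 185*(126 - 77/(-18))/196 = 185*(126 - 77*(-1/18))/196 = 185*(126 + 77/18)/196 = (185/196)*(2345/18) = 61975/504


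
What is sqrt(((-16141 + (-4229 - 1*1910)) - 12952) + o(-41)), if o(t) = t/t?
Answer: 7*I*sqrt(719) ≈ 187.7*I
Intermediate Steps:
o(t) = 1
sqrt(((-16141 + (-4229 - 1*1910)) - 12952) + o(-41)) = sqrt(((-16141 + (-4229 - 1*1910)) - 12952) + 1) = sqrt(((-16141 + (-4229 - 1910)) - 12952) + 1) = sqrt(((-16141 - 6139) - 12952) + 1) = sqrt((-22280 - 12952) + 1) = sqrt(-35232 + 1) = sqrt(-35231) = 7*I*sqrt(719)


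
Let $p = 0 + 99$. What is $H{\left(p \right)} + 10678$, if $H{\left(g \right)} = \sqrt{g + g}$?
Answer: $10678 + 3 \sqrt{22} \approx 10692.0$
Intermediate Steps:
$p = 99$
$H{\left(g \right)} = \sqrt{2} \sqrt{g}$ ($H{\left(g \right)} = \sqrt{2 g} = \sqrt{2} \sqrt{g}$)
$H{\left(p \right)} + 10678 = \sqrt{2} \sqrt{99} + 10678 = \sqrt{2} \cdot 3 \sqrt{11} + 10678 = 3 \sqrt{22} + 10678 = 10678 + 3 \sqrt{22}$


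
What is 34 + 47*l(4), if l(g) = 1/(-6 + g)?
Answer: 21/2 ≈ 10.500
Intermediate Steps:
34 + 47*l(4) = 34 + 47/(-6 + 4) = 34 + 47/(-2) = 34 + 47*(-½) = 34 - 47/2 = 21/2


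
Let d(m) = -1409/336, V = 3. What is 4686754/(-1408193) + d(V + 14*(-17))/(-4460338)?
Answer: -7023912355374335/2110421627742624 ≈ -3.3282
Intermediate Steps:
d(m) = -1409/336 (d(m) = -1409*1/336 = -1409/336)
4686754/(-1408193) + d(V + 14*(-17))/(-4460338) = 4686754/(-1408193) - 1409/336/(-4460338) = 4686754*(-1/1408193) - 1409/336*(-1/4460338) = -4686754/1408193 + 1409/1498673568 = -7023912355374335/2110421627742624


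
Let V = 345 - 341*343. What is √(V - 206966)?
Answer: 64*I*√79 ≈ 568.84*I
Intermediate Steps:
V = -116618 (V = 345 - 116963 = -116618)
√(V - 206966) = √(-116618 - 206966) = √(-323584) = 64*I*√79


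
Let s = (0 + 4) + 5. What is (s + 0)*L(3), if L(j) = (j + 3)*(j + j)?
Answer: 324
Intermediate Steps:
L(j) = 2*j*(3 + j) (L(j) = (3 + j)*(2*j) = 2*j*(3 + j))
s = 9 (s = 4 + 5 = 9)
(s + 0)*L(3) = (9 + 0)*(2*3*(3 + 3)) = 9*(2*3*6) = 9*36 = 324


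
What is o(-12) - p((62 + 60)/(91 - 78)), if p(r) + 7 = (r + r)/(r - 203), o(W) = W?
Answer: -12341/2517 ≈ -4.9031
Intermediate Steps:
p(r) = -7 + 2*r/(-203 + r) (p(r) = -7 + (r + r)/(r - 203) = -7 + (2*r)/(-203 + r) = -7 + 2*r/(-203 + r))
o(-12) - p((62 + 60)/(91 - 78)) = -12 - (1421 - 5*(62 + 60)/(91 - 78))/(-203 + (62 + 60)/(91 - 78)) = -12 - (1421 - 610/13)/(-203 + 122/13) = -12 - (1421 - 610/13)/(-203 + 122*(1/13)) = -12 - (1421 - 5*122/13)/(-203 + 122/13) = -12 - (1421 - 610/13)/(-2517/13) = -12 - (-13)*17863/(2517*13) = -12 - 1*(-17863/2517) = -12 + 17863/2517 = -12341/2517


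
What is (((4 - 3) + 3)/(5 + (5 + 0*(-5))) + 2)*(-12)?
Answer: -144/5 ≈ -28.800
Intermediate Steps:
(((4 - 3) + 3)/(5 + (5 + 0*(-5))) + 2)*(-12) = ((1 + 3)/(5 + (5 + 0)) + 2)*(-12) = (4/(5 + 5) + 2)*(-12) = (4/10 + 2)*(-12) = (4*(1/10) + 2)*(-12) = (2/5 + 2)*(-12) = (12/5)*(-12) = -144/5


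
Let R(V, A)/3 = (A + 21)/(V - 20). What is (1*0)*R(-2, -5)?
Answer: 0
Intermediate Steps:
R(V, A) = 3*(21 + A)/(-20 + V) (R(V, A) = 3*((A + 21)/(V - 20)) = 3*((21 + A)/(-20 + V)) = 3*(21 + A)/(-20 + V))
(1*0)*R(-2, -5) = (1*0)*(3*(21 - 5)/(-20 - 2)) = 0*(3*16/(-22)) = 0*(3*(-1/22)*16) = 0*(-24/11) = 0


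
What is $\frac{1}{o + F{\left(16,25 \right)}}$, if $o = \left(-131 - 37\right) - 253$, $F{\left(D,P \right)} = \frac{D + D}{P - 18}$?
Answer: $- \frac{7}{2915} \approx -0.0024014$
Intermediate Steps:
$F{\left(D,P \right)} = \frac{2 D}{-18 + P}$
$o = -421$ ($o = \left(-131 - 37\right) - 253 = -168 - 253 = -421$)
$\frac{1}{o + F{\left(16,25 \right)}} = \frac{1}{-421 + 2 \cdot 16 \frac{1}{-18 + 25}} = \frac{1}{-421 + 2 \cdot 16 \cdot \frac{1}{7}} = \frac{1}{-421 + \frac{32}{7}} = \frac{1}{- \frac{2915}{7}} = - \frac{7}{2915}$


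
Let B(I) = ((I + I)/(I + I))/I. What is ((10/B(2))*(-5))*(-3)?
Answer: 300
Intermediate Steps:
B(I) = 1/I (B(I) = ((2*I)/((2*I)))/I = ((2*I)*(1/(2*I)))/I = 1/I)
((10/B(2))*(-5))*(-3) = ((10/(1/2))*(-5))*(-3) = ((10*2)*(-5))*(-3) = (20*(-5))*(-3) = -100*(-3) = 300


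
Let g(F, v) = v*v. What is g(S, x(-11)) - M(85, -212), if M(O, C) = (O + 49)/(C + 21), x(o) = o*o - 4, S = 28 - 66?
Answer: 2614733/191 ≈ 13690.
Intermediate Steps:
S = -38
x(o) = -4 + o² (x(o) = o² - 4 = -4 + o²)
M(O, C) = (49 + O)/(21 + C)
g(F, v) = v²
g(S, x(-11)) - M(85, -212) = (-4 + (-11)²)² - (49 + 85)/(21 - 212) = (-4 + 121)² - 134/(-191) = 117² - (-1)*134/191 = 13689 - 1*(-134/191) = 13689 + 134/191 = 2614733/191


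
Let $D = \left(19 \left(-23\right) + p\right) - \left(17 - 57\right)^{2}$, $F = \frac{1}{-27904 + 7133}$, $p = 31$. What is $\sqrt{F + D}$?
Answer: $\frac{i \sqrt{865457509417}}{20771} \approx 44.788 i$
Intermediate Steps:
$F = - \frac{1}{20771}$ ($F = \frac{1}{-20771} = - \frac{1}{20771} \approx -4.8144 \cdot 10^{-5}$)
$D = -2006$ ($D = \left(19 \left(-23\right) + 31\right) - \left(17 - 57\right)^{2} = \left(-437 + 31\right) - \left(-40\right)^{2} = -406 - 1600 = -2006$)
$\sqrt{F + D} = \sqrt{- \frac{1}{20771} - 2006} = \sqrt{- \frac{41666627}{20771}} = \frac{i \sqrt{865457509417}}{20771}$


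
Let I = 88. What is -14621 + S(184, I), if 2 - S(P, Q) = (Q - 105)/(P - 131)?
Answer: -774790/53 ≈ -14619.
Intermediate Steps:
S(P, Q) = 2 - (-105 + Q)/(-131 + P) (S(P, Q) = 2 - (Q - 105)/(P - 131) = 2 - (-105 + Q)/(-131 + P))
-14621 + S(184, I) = -14621 + (-157 - 1*88 + 2*184)/(-131 + 184) = -14621 + (-157 - 88 + 368)/53 = -14621 + (1/53)*123 = -14621 + 123/53 = -774790/53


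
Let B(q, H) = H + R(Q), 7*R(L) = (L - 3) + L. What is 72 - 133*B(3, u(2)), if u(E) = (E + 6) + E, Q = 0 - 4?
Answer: -1049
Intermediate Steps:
Q = -4
R(L) = -3/7 + 2*L/7 (R(L) = ((L - 3) + L)/7 = ((-3 + L) + L)/7 = (-3 + 2*L)/7 = -3/7 + 2*L/7)
u(E) = 6 + 2*E (u(E) = (6 + E) + E = 6 + 2*E)
B(q, H) = -11/7 + H (B(q, H) = H + (-3/7 + (2/7)*(-4)) = H + (-3/7 - 8/7) = H - 11/7 = -11/7 + H)
72 - 133*B(3, u(2)) = 72 - 133*(-11/7 + (6 + 2*2)) = 72 - 133*(-11/7 + (6 + 4)) = 72 - 133*(-11/7 + 10) = 72 - 133*59/7 = 72 - 1121 = -1049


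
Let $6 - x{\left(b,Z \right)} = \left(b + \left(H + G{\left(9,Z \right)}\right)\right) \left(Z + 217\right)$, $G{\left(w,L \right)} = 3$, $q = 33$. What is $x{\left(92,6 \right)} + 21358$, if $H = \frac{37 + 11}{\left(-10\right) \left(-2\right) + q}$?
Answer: $- \frac{1217}{53} \approx -22.962$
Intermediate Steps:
$H = \frac{48}{53}$ ($H = \frac{37 + 11}{\left(-10\right) \left(-2\right) + 33} = \frac{48}{20 + 33} = \frac{48}{53} \approx 0.90566$)
$x{\left(b,Z \right)} = 6 - \left(217 + Z\right) \left(\frac{207}{53} + b\right)$ ($x{\left(b,Z \right)} = 6 - \left(b + \left(\frac{48}{53} + 3\right)\right) \left(Z + 217\right) = 6 - \left(b + \frac{207}{53}\right) \left(217 + Z\right) = 6 - \left(\frac{207}{53} + b\right) \left(217 + Z\right) = 6 - \left(217 + Z\right) \left(\frac{207}{53} + b\right)$)
$x{\left(92,6 \right)} + 21358 = \left(- \frac{44601}{53} - 19964 - \frac{1242}{53} - 6 \cdot 92\right) + 21358 = \left(- \frac{44601}{53} - 19964 - \frac{1242}{53} - 552\right) + 21358 = - \frac{1133191}{53} + 21358 = - \frac{1217}{53}$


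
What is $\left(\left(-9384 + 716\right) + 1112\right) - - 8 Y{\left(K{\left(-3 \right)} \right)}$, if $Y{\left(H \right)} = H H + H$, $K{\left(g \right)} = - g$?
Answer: $-7460$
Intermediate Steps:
$Y{\left(H \right)} = H + H^{2}$ ($Y{\left(H \right)} = H^{2} + H = H + H^{2}$)
$\left(\left(-9384 + 716\right) + 1112\right) - - 8 Y{\left(K{\left(-3 \right)} \right)} = \left(\left(-9384 + 716\right) + 1112\right) - - 8 \left(-1\right) \left(-3\right) \left(1 - -3\right) = \left(-8668 + 1112\right) - - 8 \cdot 3 \left(1 + 3\right) = -7556 - - 8 \cdot 3 \cdot 4 = -7556 - \left(-8\right) 12 = -7556 - -96 = -7556 + 96 = -7460$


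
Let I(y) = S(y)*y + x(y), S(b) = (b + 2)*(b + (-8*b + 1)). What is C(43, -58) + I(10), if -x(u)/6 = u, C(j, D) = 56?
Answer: -8284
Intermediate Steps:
x(u) = -6*u
S(b) = (1 - 7*b)*(2 + b) (S(b) = (2 + b)*(b + (1 - 8*b)) = (2 + b)*(1 - 7*b) = (1 - 7*b)*(2 + b))
I(y) = -6*y + y*(2 - 13*y - 7*y²) (I(y) = (2 - 13*y - 7*y²)*y - 6*y = y*(2 - 13*y - 7*y²) - 6*y = -6*y + y*(2 - 13*y - 7*y²))
C(43, -58) + I(10) = 56 + 10*(-4 - 13*10 - 7*10²) = 56 + 10*(-4 - 130 - 7*100) = 56 + 10*(-4 - 130 - 700) = 56 + 10*(-834) = 56 - 8340 = -8284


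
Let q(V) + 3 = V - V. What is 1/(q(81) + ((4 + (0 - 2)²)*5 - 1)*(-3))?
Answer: -1/120 ≈ -0.0083333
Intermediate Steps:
q(V) = -3 (q(V) = -3 + (V - V) = -3 + 0 = -3)
1/(q(81) + ((4 + (0 - 2)²)*5 - 1)*(-3)) = 1/(-3 + ((4 + (0 - 2)²)*5 - 1)*(-3)) = 1/(-3 + ((4 + (-2)²)*5 - 1)*(-3)) = 1/(-3 + ((4 + 4)*5 - 1)*(-3)) = 1/(-3 + (8*5 - 1)*(-3)) = 1/(-3 + (40 - 1)*(-3)) = 1/(-3 + 39*(-3)) = 1/(-3 - 117) = 1/(-120) = -1/120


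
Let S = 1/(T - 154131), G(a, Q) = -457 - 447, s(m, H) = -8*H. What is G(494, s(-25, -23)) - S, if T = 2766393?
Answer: -2361484849/2612262 ≈ -904.00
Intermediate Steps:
G(a, Q) = -904
S = 1/2612262 (S = 1/(2766393 - 154131) = 1/2612262 ≈ 3.8281e-7)
G(494, s(-25, -23)) - S = -904 - 1*1/2612262 = -904 - 1/2612262 = -2361484849/2612262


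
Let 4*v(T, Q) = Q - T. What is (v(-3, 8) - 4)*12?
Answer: -15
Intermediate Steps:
v(T, Q) = -T/4 + Q/4 (v(T, Q) = (Q - T)/4 = -T/4 + Q/4)
(v(-3, 8) - 4)*12 = ((-¼*(-3) + (¼)*8) - 4)*12 = ((¾ + 2) - 4)*12 = (11/4 - 4)*12 = -5/4*12 = -15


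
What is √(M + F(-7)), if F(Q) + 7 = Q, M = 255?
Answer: √241 ≈ 15.524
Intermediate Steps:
F(Q) = -7 + Q
√(M + F(-7)) = √(255 + (-7 - 7)) = √(255 - 14) = √241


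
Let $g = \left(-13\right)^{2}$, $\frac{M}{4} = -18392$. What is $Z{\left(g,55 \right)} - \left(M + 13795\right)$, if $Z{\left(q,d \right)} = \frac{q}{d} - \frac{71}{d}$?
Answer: $\frac{3287613}{55} \approx 59775.0$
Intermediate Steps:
$M = -73568$ ($M = 4 \left(-18392\right) = -73568$)
$g = 169$
$Z{\left(q,d \right)} = - \frac{71}{d} + \frac{q}{d}$
$Z{\left(g,55 \right)} - \left(M + 13795\right) = \frac{-71 + 169}{55} - \left(-73568 + 13795\right) = \frac{1}{55} \cdot 98 - -59773 = \frac{98}{55} + 59773 = \frac{3287613}{55}$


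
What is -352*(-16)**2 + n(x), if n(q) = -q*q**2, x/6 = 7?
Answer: -164200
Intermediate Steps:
x = 42 (x = 6*7 = 42)
n(q) = -q**3
-352*(-16)**2 + n(x) = -352*(-16)**2 - 1*42**3 = -352*256 - 1*74088 = -90112 - 74088 = -164200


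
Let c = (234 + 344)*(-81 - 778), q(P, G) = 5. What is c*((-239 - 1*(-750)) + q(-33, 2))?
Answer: -256195032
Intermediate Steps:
c = -496502 (c = 578*(-859) = -496502)
c*((-239 - 1*(-750)) + q(-33, 2)) = -496502*((-239 - 1*(-750)) + 5) = -496502*((-239 + 750) + 5) = -496502*(511 + 5) = -496502*516 = -256195032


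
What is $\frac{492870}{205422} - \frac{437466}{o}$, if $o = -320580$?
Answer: $\frac{983608751}{261326130} \approx 3.7639$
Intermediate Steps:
$\frac{492870}{205422} - \frac{437466}{o} = \frac{492870}{205422} - \frac{437466}{-320580} = 492870 \cdot \frac{1}{205422} - - \frac{72911}{53430} = \frac{11735}{4891} + \frac{72911}{53430} = \frac{983608751}{261326130}$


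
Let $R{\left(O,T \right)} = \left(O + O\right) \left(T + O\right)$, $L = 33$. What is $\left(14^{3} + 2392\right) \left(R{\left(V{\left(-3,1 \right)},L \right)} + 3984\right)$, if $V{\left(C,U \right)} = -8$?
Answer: $18407424$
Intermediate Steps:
$R{\left(O,T \right)} = 2 O \left(O + T\right)$
$\left(14^{3} + 2392\right) \left(R{\left(V{\left(-3,1 \right)},L \right)} + 3984\right) = \left(14^{3} + 2392\right) \left(2 \left(-8\right) \left(-8 + 33\right) + 3984\right) = \left(2744 + 2392\right) \left(2 \left(-8\right) 25 + 3984\right) = 5136 \left(-400 + 3984\right) = 5136 \cdot 3584 = 18407424$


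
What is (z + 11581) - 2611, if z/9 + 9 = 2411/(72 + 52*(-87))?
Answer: 13184043/1484 ≈ 8884.1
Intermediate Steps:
z = -127437/1484 (z = -81 + 9*(2411/(72 + 52*(-87))) = -81 + 9*(2411/(72 - 4524)) = -81 + 9*(2411/(-4452)) = -81 + 9*(2411*(-1/4452)) = -81 + 9*(-2411/4452) = -81 - 7233/1484 = -127437/1484 ≈ -85.874)
(z + 11581) - 2611 = (-127437/1484 + 11581) - 2611 = 17058767/1484 - 2611 = 13184043/1484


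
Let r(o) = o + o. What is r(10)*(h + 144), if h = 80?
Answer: 4480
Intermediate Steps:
r(o) = 2*o
r(10)*(h + 144) = (2*10)*(80 + 144) = 20*224 = 4480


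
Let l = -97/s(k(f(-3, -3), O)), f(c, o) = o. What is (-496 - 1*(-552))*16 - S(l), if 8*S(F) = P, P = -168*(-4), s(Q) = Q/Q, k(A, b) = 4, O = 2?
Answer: 812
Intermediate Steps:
s(Q) = 1
l = -97 (l = -97/1 = -97*1 = -97)
P = 672 (P = -28*(-24) = 672)
S(F) = 84 (S(F) = (1/8)*672 = 84)
(-496 - 1*(-552))*16 - S(l) = (-496 - 1*(-552))*16 - 1*84 = (-496 + 552)*16 - 84 = 56*16 - 84 = 896 - 84 = 812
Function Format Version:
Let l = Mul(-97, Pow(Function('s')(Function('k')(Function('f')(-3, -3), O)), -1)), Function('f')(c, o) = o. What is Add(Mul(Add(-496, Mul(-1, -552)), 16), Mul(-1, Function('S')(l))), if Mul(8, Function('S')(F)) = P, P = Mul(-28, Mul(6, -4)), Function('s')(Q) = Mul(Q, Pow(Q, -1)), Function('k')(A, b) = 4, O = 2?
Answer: 812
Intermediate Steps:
Function('s')(Q) = 1
l = -97 (l = Mul(-97, Pow(1, -1)) = Mul(-97, 1) = -97)
P = 672 (P = Mul(-28, -24) = 672)
Function('S')(F) = 84 (Function('S')(F) = Mul(Rational(1, 8), 672) = 84)
Add(Mul(Add(-496, Mul(-1, -552)), 16), Mul(-1, Function('S')(l))) = Add(Mul(Add(-496, Mul(-1, -552)), 16), Mul(-1, 84)) = Add(Mul(Add(-496, 552), 16), -84) = Add(Mul(56, 16), -84) = Add(896, -84) = 812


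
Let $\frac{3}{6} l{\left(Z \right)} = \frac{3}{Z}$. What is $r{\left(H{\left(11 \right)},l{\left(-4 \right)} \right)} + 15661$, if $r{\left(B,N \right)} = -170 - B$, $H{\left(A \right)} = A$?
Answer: $15480$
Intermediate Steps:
$l{\left(Z \right)} = \frac{6}{Z}$ ($l{\left(Z \right)} = 2 \frac{3}{Z} = \frac{6}{Z}$)
$r{\left(H{\left(11 \right)},l{\left(-4 \right)} \right)} + 15661 = \left(-170 - 11\right) + 15661 = -181 + 15661 = 15480$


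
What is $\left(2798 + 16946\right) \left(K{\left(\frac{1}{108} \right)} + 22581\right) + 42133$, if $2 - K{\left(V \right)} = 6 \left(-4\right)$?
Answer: $446394741$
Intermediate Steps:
$K{\left(V \right)} = 26$ ($K{\left(V \right)} = 2 - 6 \left(-4\right) = 2 - -24 = 2 + 24 = 26$)
$\left(2798 + 16946\right) \left(K{\left(\frac{1}{108} \right)} + 22581\right) + 42133 = \left(2798 + 16946\right) \left(26 + 22581\right) + 42133 = 19744 \cdot 22607 + 42133 = 446352608 + 42133 = 446394741$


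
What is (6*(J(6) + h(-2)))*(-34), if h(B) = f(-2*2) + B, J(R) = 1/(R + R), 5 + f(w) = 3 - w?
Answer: -17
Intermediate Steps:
f(w) = -2 - w (f(w) = -5 + (3 - w) = -2 - w)
J(R) = 1/(2*R)
h(B) = 2 + B (h(B) = (-2 - (-2)*2) + B = (-2 - 1*(-4)) + B = (-2 + 4) + B = 2 + B)
(6*(J(6) + h(-2)))*(-34) = (6*((½)/6 + (2 - 2)))*(-34) = (6*((½)*(⅙) + 0))*(-34) = (6*(1/12 + 0))*(-34) = (6*(1/12))*(-34) = (½)*(-34) = -17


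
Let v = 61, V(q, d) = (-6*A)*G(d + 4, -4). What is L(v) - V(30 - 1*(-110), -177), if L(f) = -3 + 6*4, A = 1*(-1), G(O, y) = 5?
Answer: -9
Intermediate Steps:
A = -1
V(q, d) = 30 (V(q, d) = -6*(-1)*5 = 6*5 = 30)
L(f) = 21 (L(f) = -3 + 24 = 21)
L(v) - V(30 - 1*(-110), -177) = 21 - 1*30 = 21 - 30 = -9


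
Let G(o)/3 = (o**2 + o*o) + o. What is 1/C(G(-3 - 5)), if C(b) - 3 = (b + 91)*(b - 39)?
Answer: 1/144774 ≈ 6.9073e-6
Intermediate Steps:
G(o) = 3*o + 6*o**2 (G(o) = 3*((o**2 + o*o) + o) = 3*((o**2 + o**2) + o) = 3*(2*o**2 + o) = 3*(o + 2*o**2) = 3*o + 6*o**2)
C(b) = 3 + (-39 + b)*(91 + b) (C(b) = 3 + (b + 91)*(b - 39) = 3 + (91 + b)*(-39 + b) = 3 + (-39 + b)*(91 + b))
1/C(G(-3 - 5)) = 1/(-3546 + (3*(-3 - 5)*(1 + 2*(-3 - 5)))**2 + 52*(3*(-3 - 5)*(1 + 2*(-3 - 5)))) = 1/(-3546 + (3*(-8)*(1 + 2*(-8)))**2 + 52*(3*(-8)*(1 + 2*(-8)))) = 1/(-3546 + (3*(-8)*(1 - 16))**2 + 52*(3*(-8)*(1 - 16))) = 1/(-3546 + (3*(-8)*(-15))**2 + 52*(3*(-8)*(-15))) = 1/(-3546 + 360**2 + 52*360) = 1/(-3546 + 129600 + 18720) = 1/144774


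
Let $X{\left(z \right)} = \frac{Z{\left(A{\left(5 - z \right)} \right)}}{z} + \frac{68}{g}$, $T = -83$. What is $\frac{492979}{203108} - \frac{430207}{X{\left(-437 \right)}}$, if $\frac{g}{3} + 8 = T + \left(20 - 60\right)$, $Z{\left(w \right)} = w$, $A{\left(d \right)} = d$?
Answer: $\frac{7503284196408467}{20658317788} \approx 3.6321 \cdot 10^{5}$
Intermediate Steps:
$g = -393$ ($g = -24 + 3 \left(-83 + \left(20 - 60\right)\right) = -24 + 3 \left(-83 - 40\right) = -24 + 3 \left(-123\right) = -24 - 369 = -393$)
$X{\left(z \right)} = - \frac{68}{393} + \frac{5 - z}{z}$ ($X{\left(z \right)} = \frac{5 - z}{z} + \frac{68}{-393} = \frac{5 - z}{z} + 68 \left(- \frac{1}{393}\right) = \frac{5 - z}{z} - \frac{68}{393} = - \frac{68}{393} + \frac{5 - z}{z}$)
$\frac{492979}{203108} - \frac{430207}{X{\left(-437 \right)}} = \frac{492979}{203108} - \frac{430207}{- \frac{461}{393} + \frac{5}{-437}} = 492979 \cdot \frac{1}{203108} - \frac{430207}{- \frac{461}{393} + 5 \left(- \frac{1}{437}\right)} = \frac{492979}{203108} - \frac{430207}{- \frac{461}{393} - \frac{5}{437}} = \frac{492979}{203108} - \frac{430207}{- \frac{203422}{171741}} = \frac{492979}{203108} - - \frac{73884180387}{203422} = \frac{492979}{203108} + \frac{73884180387}{203422} = \frac{7503284196408467}{20658317788}$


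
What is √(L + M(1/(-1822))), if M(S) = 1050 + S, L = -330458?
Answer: I*√1093530468894/1822 ≈ 573.94*I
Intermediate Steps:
√(L + M(1/(-1822))) = √(-330458 + (1050 + 1/(-1822))) = √(-330458 + (1050 - 1/1822)) = √(-330458 + 1913099/1822) = √(-600181377/1822) = I*√1093530468894/1822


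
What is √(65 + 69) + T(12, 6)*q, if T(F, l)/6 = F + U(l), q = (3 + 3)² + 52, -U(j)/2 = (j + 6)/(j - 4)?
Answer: √134 ≈ 11.576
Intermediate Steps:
U(j) = -2*(6 + j)/(-4 + j) (U(j) = -2*(j + 6)/(j - 4) = -2*(6 + j)/(-4 + j))
q = 88 (q = 6² + 52 = 36 + 52 = 88)
T(F, l) = 6*F + 12*(-6 - l)/(-4 + l) (T(F, l) = 6*(F + 2*(-6 - l)/(-4 + l)) = 6*F + 12*(-6 - l)/(-4 + l))
√(65 + 69) + T(12, 6)*q = √(65 + 69) + (6*(-12 - 2*6 + 12*(-4 + 6))/(-4 + 6))*88 = √134 + (6*(-12 - 12 + 12*2)/2)*88 = √134 + (6*(½)*(-12 - 12 + 24))*88 = √134 + (6*(½)*0)*88 = √134 + 0*88 = √134 + 0 = √134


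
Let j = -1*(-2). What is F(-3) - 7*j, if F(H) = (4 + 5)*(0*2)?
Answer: -14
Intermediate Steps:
F(H) = 0 (F(H) = 9*0 = 0)
j = 2
F(-3) - 7*j = 0 - 7*2 = 0 - 14 = -14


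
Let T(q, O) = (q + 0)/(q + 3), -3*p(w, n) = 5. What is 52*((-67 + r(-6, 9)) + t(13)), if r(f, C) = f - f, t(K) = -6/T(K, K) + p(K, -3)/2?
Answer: -11734/3 ≈ -3911.3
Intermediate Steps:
p(w, n) = -5/3 (p(w, n) = -⅓*5 = -5/3)
T(q, O) = q/(3 + q)
t(K) = -⅚ - 6*(3 + K)/K (t(K) = -6*(3 + K)/K - 5/3/2 = -6*(3 + K)/K - 5/3*½ = -6*(3 + K)/K - ⅚ = -⅚ - 6*(3 + K)/K)
r(f, C) = 0
52*((-67 + r(-6, 9)) + t(13)) = 52*((-67 + 0) + (-41/6 - 18/13)) = 52*(-67 + (-41/6 - 18*1/13)) = 52*(-67 + (-41/6 - 18/13)) = 52*(-67 - 641/78) = 52*(-5867/78) = -11734/3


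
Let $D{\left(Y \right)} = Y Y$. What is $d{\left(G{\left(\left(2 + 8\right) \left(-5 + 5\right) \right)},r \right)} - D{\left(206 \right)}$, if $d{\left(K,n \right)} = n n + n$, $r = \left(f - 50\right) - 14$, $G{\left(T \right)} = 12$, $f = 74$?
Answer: $-42326$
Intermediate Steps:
$r = 10$ ($r = \left(74 - 50\right) - 14 = 24 - 14 = 10$)
$D{\left(Y \right)} = Y^{2}$
$d{\left(K,n \right)} = n + n^{2}$ ($d{\left(K,n \right)} = n^{2} + n = n + n^{2}$)
$d{\left(G{\left(\left(2 + 8\right) \left(-5 + 5\right) \right)},r \right)} - D{\left(206 \right)} = 10 \left(1 + 10\right) - 206^{2} = 10 \cdot 11 - 42436 = 110 - 42436 = -42326$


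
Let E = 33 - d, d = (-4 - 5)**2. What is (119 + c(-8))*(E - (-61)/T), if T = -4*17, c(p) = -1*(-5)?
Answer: -103075/17 ≈ -6063.2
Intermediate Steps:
d = 81 (d = (-9)**2 = 81)
c(p) = 5
T = -68
E = -48 (E = 33 - 1*81 = 33 - 81 = -48)
(119 + c(-8))*(E - (-61)/T) = (119 + 5)*(-48 - (-61)/(-68)) = 124*(-48 - (-61)*(-1)/68) = 124*(-48 - 1*61/68) = 124*(-48 - 61/68) = 124*(-3325/68) = -103075/17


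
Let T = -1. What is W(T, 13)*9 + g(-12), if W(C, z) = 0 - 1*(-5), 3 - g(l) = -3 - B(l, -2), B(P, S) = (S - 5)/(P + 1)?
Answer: 568/11 ≈ 51.636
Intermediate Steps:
B(P, S) = (-5 + S)/(1 + P)
g(l) = 6 - 7/(1 + l) (g(l) = 3 - (-3 - (-5 - 2)/(1 + l)) = 3 - (-3 - (-7)/(1 + l)) = 3 - (-3 + 7/(1 + l)) = 3 + (3 - 7/(1 + l)) = 6 - 7/(1 + l))
W(C, z) = 5 (W(C, z) = 0 + 5 = 5)
W(T, 13)*9 + g(-12) = 5*9 + (-1 + 6*(-12))/(1 - 12) = 45 + (-1 - 72)/(-11) = 45 - 1/11*(-73) = 45 + 73/11 = 568/11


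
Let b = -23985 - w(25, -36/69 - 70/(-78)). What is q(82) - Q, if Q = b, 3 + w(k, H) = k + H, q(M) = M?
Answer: 21608170/897 ≈ 24089.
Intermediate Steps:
w(k, H) = -3 + H + k (w(k, H) = -3 + (k + H) = -3 + (H + k) = -3 + H + k)
b = -21534616/897 (b = -23985 - (-3 + (-36/69 - 70/(-78)) + 25) = -23985 - (-3 + (-36*1/69 - 70*(-1/78)) + 25) = -23985 - (-3 + (-12/23 + 35/39) + 25) = -23985 - (-3 + 337/897 + 25) = -23985 - 1*20071/897 = -23985 - 20071/897 = -21534616/897 ≈ -24007.)
Q = -21534616/897 ≈ -24007.
q(82) - Q = 82 - 1*(-21534616/897) = 82 + 21534616/897 = 21608170/897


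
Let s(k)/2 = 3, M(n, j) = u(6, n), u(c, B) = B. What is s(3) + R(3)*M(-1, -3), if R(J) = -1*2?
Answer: 8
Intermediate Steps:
M(n, j) = n
R(J) = -2
s(k) = 6 (s(k) = 2*3 = 6)
s(3) + R(3)*M(-1, -3) = 6 - 2*(-1) = 6 + 2 = 8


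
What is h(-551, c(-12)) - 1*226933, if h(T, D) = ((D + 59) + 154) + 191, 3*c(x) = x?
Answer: -226533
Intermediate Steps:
c(x) = x/3
h(T, D) = 404 + D (h(T, D) = ((59 + D) + 154) + 191 = (213 + D) + 191 = 404 + D)
h(-551, c(-12)) - 1*226933 = (404 + (⅓)*(-12)) - 1*226933 = (404 - 4) - 226933 = 400 - 226933 = -226533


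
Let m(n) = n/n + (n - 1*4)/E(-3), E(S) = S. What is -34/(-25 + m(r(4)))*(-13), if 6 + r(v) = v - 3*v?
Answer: -221/9 ≈ -24.556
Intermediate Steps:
r(v) = -6 - 2*v (r(v) = -6 + (v - 3*v) = -6 - 2*v)
m(n) = 7/3 - n/3 (m(n) = n/n + (n - 1*4)/(-3) = 1 + (n - 4)*(-⅓) = 1 + (-4 + n)*(-⅓) = 1 + (4/3 - n/3) = 7/3 - n/3)
-34/(-25 + m(r(4)))*(-13) = -34/(-25 + (7/3 - (-6 - 2*4)/3))*(-13) = -34/(-25 + (7/3 - (-6 - 8)/3))*(-13) = -34/(-25 + (7/3 - ⅓*(-14)))*(-13) = -34/(-25 + (7/3 + 14/3))*(-13) = -34/(-25 + 7)*(-13) = -34/(-18)*(-13) = -34*(-1/18)*(-13) = (17/9)*(-13) = -221/9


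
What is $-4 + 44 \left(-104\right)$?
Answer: $-4580$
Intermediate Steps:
$-4 + 44 \left(-104\right) = -4 - 4576 = -4580$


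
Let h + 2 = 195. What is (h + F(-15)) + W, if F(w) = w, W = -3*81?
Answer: -65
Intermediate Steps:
W = -243
h = 193 (h = -2 + 195 = 193)
(h + F(-15)) + W = (193 - 15) - 243 = 178 - 243 = -65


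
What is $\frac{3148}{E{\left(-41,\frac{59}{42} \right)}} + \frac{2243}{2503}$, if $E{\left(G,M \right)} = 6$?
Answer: $\frac{3946451}{7509} \approx 525.56$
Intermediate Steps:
$\frac{3148}{E{\left(-41,\frac{59}{42} \right)}} + \frac{2243}{2503} = \frac{3148}{6} + \frac{2243}{2503} = 3148 \cdot \frac{1}{6} + 2243 \cdot \frac{1}{2503} = \frac{1574}{3} + \frac{2243}{2503} = \frac{3946451}{7509}$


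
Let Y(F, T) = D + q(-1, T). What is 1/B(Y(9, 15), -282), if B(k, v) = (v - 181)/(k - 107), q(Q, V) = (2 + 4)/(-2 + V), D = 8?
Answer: 1281/6019 ≈ 0.21283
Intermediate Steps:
q(Q, V) = 6/(-2 + V)
Y(F, T) = 8 + 6/(-2 + T)
B(k, v) = (-181 + v)/(-107 + k)
1/B(Y(9, 15), -282) = 1/((-181 - 282)/(-107 + 2*(-5 + 4*15)/(-2 + 15))) = 1/(-463/(-107 + 2*(-5 + 60)/13)) = 1/(-463/(-107 + 2*(1/13)*55)) = 1/(-463/(-107 + 110/13)) = 1/(-463/(-1281/13)) = 1/(-13/1281*(-463)) = 1/(6019/1281) = 1281/6019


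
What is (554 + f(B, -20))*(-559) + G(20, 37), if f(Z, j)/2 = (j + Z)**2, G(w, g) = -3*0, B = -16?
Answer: -1758614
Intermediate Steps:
G(w, g) = 0
f(Z, j) = 2*(Z + j)**2 (f(Z, j) = 2*(j + Z)**2 = 2*(Z + j)**2)
(554 + f(B, -20))*(-559) + G(20, 37) = (554 + 2*(-16 - 20)**2)*(-559) + 0 = (554 + 2*(-36)**2)*(-559) + 0 = (554 + 2*1296)*(-559) + 0 = (554 + 2592)*(-559) + 0 = 3146*(-559) + 0 = -1758614 + 0 = -1758614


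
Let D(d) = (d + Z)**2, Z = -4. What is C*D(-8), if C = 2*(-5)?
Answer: -1440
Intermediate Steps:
D(d) = (-4 + d)**2 (D(d) = (d - 4)**2 = (-4 + d)**2)
C = -10
C*D(-8) = -10*(-4 - 8)**2 = -10*(-12)**2 = -10*144 = -1440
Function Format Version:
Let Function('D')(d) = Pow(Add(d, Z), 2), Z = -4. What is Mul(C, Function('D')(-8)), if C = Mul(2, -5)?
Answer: -1440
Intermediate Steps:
Function('D')(d) = Pow(Add(-4, d), 2) (Function('D')(d) = Pow(Add(d, -4), 2) = Pow(Add(-4, d), 2))
C = -10
Mul(C, Function('D')(-8)) = Mul(-10, Pow(Add(-4, -8), 2)) = Mul(-10, Pow(-12, 2)) = Mul(-10, 144) = -1440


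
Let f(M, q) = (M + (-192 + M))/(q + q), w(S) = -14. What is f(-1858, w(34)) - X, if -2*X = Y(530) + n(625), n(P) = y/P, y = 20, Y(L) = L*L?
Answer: 123015889/875 ≈ 1.4059e+5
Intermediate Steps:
Y(L) = L²
n(P) = 20/P
f(M, q) = (-192 + 2*M)/(2*q) (f(M, q) = (-192 + 2*M)/((2*q)) = (-192 + 2*M)*(1/(2*q)) = (-192 + 2*M)/(2*q))
X = -17556252/125 (X = -(530² + 20/625)/2 = -(280900 + 20*(1/625))/2 = -(280900 + 4/125)/2 = -½*35112504/125 = -17556252/125 ≈ -1.4045e+5)
f(-1858, w(34)) - X = (-96 - 1858)/(-14) - 1*(-17556252/125) = -1/14*(-1954) + 17556252/125 = 977/7 + 17556252/125 = 123015889/875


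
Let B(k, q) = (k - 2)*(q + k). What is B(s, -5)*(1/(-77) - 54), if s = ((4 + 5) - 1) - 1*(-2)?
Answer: -166360/77 ≈ -2160.5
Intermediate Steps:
s = 10 (s = (9 - 1) + 2 = 8 + 2 = 10)
B(k, q) = (-2 + k)*(k + q)
B(s, -5)*(1/(-77) - 54) = (10² - 2*10 - 2*(-5) + 10*(-5))*(1/(-77) - 54) = (100 - 20 + 10 - 50)*(-1/77 - 54) = 40*(-4159/77) = -166360/77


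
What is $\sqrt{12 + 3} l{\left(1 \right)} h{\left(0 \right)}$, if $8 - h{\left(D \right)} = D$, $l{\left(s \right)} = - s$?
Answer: $- 8 \sqrt{15} \approx -30.984$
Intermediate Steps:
$h{\left(D \right)} = 8 - D$
$\sqrt{12 + 3} l{\left(1 \right)} h{\left(0 \right)} = \sqrt{12 + 3} \left(\left(-1\right) 1\right) \left(8 - 0\right) = \sqrt{15} \left(-1\right) \left(8 + 0\right) = - \sqrt{15} \cdot 8 = - 8 \sqrt{15}$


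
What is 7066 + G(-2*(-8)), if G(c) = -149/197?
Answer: 1391853/197 ≈ 7065.2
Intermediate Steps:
G(c) = -149/197 (G(c) = -149*1/197 = -149/197)
7066 + G(-2*(-8)) = 7066 - 149/197 = 1391853/197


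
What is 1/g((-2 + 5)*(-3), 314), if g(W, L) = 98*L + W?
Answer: 1/30763 ≈ 3.2507e-5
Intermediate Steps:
g(W, L) = W + 98*L
1/g((-2 + 5)*(-3), 314) = 1/((-2 + 5)*(-3) + 98*314) = 1/(3*(-3) + 30772) = 1/(-9 + 30772) = 1/30763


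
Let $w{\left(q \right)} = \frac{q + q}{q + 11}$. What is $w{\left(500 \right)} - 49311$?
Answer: $- \frac{25196921}{511} \approx -49309.0$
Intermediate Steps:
$w{\left(q \right)} = \frac{2 q}{11 + q}$
$w{\left(500 \right)} - 49311 = 2 \cdot 500 \frac{1}{11 + 500} - 49311 = 2 \cdot 500 \cdot \frac{1}{511} - 49311 = \frac{1000}{511} - 49311 = - \frac{25196921}{511}$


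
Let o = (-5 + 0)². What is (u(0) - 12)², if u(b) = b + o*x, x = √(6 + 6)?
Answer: 7644 - 1200*√3 ≈ 5565.5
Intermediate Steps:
x = 2*√3 (x = √12 = 2*√3 ≈ 3.4641)
o = 25 (o = (-5)² = 25)
u(b) = b + 50*√3 (u(b) = b + 25*(2*√3) = b + 50*√3)
(u(0) - 12)² = ((0 + 50*√3) - 12)² = (50*√3 - 12)² = (-12 + 50*√3)²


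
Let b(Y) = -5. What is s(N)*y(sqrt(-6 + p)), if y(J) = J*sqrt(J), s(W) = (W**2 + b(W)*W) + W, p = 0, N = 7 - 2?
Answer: 5*6**(3/4)*I**(3/2) ≈ -13.554 + 13.554*I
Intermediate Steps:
N = 5
s(W) = W**2 - 4*W (s(W) = (W**2 - 5*W) + W = W**2 - 4*W)
y(J) = J**(3/2)
s(N)*y(sqrt(-6 + p)) = (5*(-4 + 5))*(sqrt(-6 + 0))**(3/2) = (5*1)*(sqrt(-6))**(3/2) = 5*(I*sqrt(6))**(3/2) = 5*(6**(3/4)*I**(3/2)) = 5*6**(3/4)*I**(3/2)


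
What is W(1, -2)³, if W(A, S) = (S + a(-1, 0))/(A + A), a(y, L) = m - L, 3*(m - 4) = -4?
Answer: 1/27 ≈ 0.037037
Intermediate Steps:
m = 8/3 (m = 4 + (⅓)*(-4) = 4 - 4/3 = 8/3 ≈ 2.6667)
a(y, L) = 8/3 - L
W(A, S) = (8/3 + S)/(2*A) (W(A, S) = (S + (8/3 - 1*0))/(A + A) = (S + (8/3 + 0))/((2*A)) = (S + 8/3)*(1/(2*A)) = (8/3 + S)*(1/(2*A)) = (8/3 + S)/(2*A))
W(1, -2)³ = ((⅙)*(8 + 3*(-2))/1)³ = ((⅙)*1*(8 - 6))³ = ((⅙)*1*2)³ = (⅓)³ = 1/27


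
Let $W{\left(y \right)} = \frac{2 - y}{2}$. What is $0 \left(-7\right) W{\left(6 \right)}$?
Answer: $0$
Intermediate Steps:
$W{\left(y \right)} = 1 - \frac{y}{2}$ ($W{\left(y \right)} = \left(2 - y\right) \frac{1}{2} = 1 - \frac{y}{2}$)
$0 \left(-7\right) W{\left(6 \right)} = 0 \left(-7\right) \left(1 - 3\right) = 0 \left(1 - 3\right) = 0 \left(-2\right) = 0$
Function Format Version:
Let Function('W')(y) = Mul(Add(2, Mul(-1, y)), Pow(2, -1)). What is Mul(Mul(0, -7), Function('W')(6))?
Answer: 0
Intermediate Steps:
Function('W')(y) = Add(1, Mul(Rational(-1, 2), y)) (Function('W')(y) = Mul(Add(2, Mul(-1, y)), Rational(1, 2)) = Add(1, Mul(Rational(-1, 2), y)))
Mul(Mul(0, -7), Function('W')(6)) = Mul(Mul(0, -7), Add(1, Mul(Rational(-1, 2), 6))) = Mul(0, Add(1, -3)) = Mul(0, -2) = 0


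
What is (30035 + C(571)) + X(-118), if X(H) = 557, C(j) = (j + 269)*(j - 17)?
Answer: 495952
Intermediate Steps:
C(j) = (-17 + j)*(269 + j) (C(j) = (269 + j)*(-17 + j) = (-17 + j)*(269 + j))
(30035 + C(571)) + X(-118) = (30035 + (-4573 + 571² + 252*571)) + 557 = (30035 + (-4573 + 326041 + 143892)) + 557 = (30035 + 465360) + 557 = 495395 + 557 = 495952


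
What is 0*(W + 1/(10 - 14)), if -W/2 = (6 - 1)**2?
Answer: 0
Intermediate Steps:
W = -50 (W = -2*(6 - 1)**2 = -2*5**2 = -2*25 = -50)
0*(W + 1/(10 - 14)) = 0*(-50 + 1/(10 - 14)) = 0*(-50 + 1/(-4)) = 0*(-50 - 1/4) = 0*(-201/4) = 0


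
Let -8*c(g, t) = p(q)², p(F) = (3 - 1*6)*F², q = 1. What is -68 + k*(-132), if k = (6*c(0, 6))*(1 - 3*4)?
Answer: -9869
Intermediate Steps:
p(F) = -3*F² (p(F) = (3 - 6)*F² = -3*F²)
c(g, t) = -9/8 (c(g, t) = -(-3*1²)²/8 = -(-3*1)²/8 = -⅛*(-3)² = -⅛*9 = -9/8)
k = 297/4 (k = (6*(-9/8))*(1 - 3*4) = -27*(1 - 12)/4 = -27/4*(-11) = 297/4 ≈ 74.250)
-68 + k*(-132) = -68 + (297/4)*(-132) = -68 - 9801 = -9869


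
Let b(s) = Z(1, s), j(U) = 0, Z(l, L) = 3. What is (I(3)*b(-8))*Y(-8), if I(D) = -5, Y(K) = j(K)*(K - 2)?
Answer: 0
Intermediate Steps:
Y(K) = 0 (Y(K) = 0*(K - 2) = 0*(-2 + K) = 0)
b(s) = 3
(I(3)*b(-8))*Y(-8) = -5*3*0 = -15*0 = 0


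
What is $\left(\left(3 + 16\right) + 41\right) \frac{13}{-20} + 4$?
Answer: $-35$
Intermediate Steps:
$\left(\left(3 + 16\right) + 41\right) \frac{13}{-20} + 4 = \left(19 + 41\right) 13 \left(- \frac{1}{20}\right) + 4 = 60 \left(- \frac{13}{20}\right) + 4 = -39 + 4 = -35$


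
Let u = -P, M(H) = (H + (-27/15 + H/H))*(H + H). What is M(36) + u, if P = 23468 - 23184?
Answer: 11252/5 ≈ 2250.4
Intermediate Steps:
M(H) = 2*H*(-4/5 + H) (M(H) = (H + (-27*1/15 + 1))*(2*H) = (H + (-9/5 + 1))*(2*H) = (H - 4/5)*(2*H) = (-4/5 + H)*(2*H) = 2*H*(-4/5 + H))
P = 284
u = -284 (u = -1*284 = -284)
M(36) + u = (2/5)*36*(-4 + 5*36) - 284 = (2/5)*36*(-4 + 180) - 284 = (2/5)*36*176 - 284 = 12672/5 - 284 = 11252/5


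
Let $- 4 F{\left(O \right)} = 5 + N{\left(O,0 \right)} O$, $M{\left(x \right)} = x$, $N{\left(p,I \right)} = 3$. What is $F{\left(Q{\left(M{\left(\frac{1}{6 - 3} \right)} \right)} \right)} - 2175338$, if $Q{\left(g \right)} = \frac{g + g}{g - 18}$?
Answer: $- \frac{461171915}{212} \approx -2.1753 \cdot 10^{6}$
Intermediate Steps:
$Q{\left(g \right)} = \frac{2 g}{-18 + g}$
$F{\left(O \right)} = - \frac{5}{4} - \frac{3 O}{4}$ ($F{\left(O \right)} = - \frac{5 + 3 O}{4} = - \frac{5}{4} - \frac{3 O}{4}$)
$F{\left(Q{\left(M{\left(\frac{1}{6 - 3} \right)} \right)} \right)} - 2175338 = \left(- \frac{5}{4} - \frac{3 \frac{2}{\left(6 - 3\right) \left(-18 + \frac{1}{6 - 3}\right)}}{4}\right) - 2175338 = \left(- \frac{5}{4} - \frac{3 \frac{2}{3 \left(-18 + \frac{1}{3}\right)}}{4}\right) - 2175338 = \left(- \frac{5}{4} - \frac{3 \cdot 2 \cdot \frac{1}{3} \frac{1}{-18 + \frac{1}{3}}}{4}\right) - 2175338 = \left(- \frac{5}{4} - \frac{3 \cdot 2 \cdot \frac{1}{3} \frac{1}{- \frac{53}{3}}}{4}\right) - 2175338 = \left(- \frac{5}{4} - \frac{3 \cdot 2 \cdot \frac{1}{3} \left(- \frac{3}{53}\right)}{4}\right) - 2175338 = \left(- \frac{5}{4} - - \frac{3}{106}\right) - 2175338 = \left(- \frac{5}{4} + \frac{3}{106}\right) - 2175338 = - \frac{259}{212} - 2175338 = - \frac{461171915}{212}$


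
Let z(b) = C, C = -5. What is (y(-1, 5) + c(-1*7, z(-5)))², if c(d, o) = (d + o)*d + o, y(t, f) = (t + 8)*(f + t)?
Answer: 11449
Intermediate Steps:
z(b) = -5
y(t, f) = (8 + t)*(f + t)
c(d, o) = o + d*(d + o) (c(d, o) = d*(d + o) + o = o + d*(d + o))
(y(-1, 5) + c(-1*7, z(-5)))² = (((-1)² + 8*5 + 8*(-1) + 5*(-1)) + (-5 + (-1*7)² - 1*7*(-5)))² = ((1 + 40 - 8 - 5) + (-5 + (-7)² - 7*(-5)))² = (28 + (-5 + 49 + 35))² = (28 + 79)² = 107² = 11449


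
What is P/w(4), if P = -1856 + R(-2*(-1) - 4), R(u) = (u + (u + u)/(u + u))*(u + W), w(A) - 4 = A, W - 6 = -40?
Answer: -455/2 ≈ -227.50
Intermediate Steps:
W = -34 (W = 6 - 40 = -34)
w(A) = 4 + A
R(u) = (1 + u)*(-34 + u) (R(u) = (u + (u + u)/(u + u))*(u - 34) = (u + (2*u)/((2*u)))*(-34 + u) = (u + (2*u)*(1/(2*u)))*(-34 + u) = (u + 1)*(-34 + u) = (1 + u)*(-34 + u))
P = -1820 (P = -1856 + (-34 + (-2*(-1) - 4)² - 33*(-2*(-1) - 4)) = -1856 + (-34 + (2 - 4)² - 33*(2 - 4)) = -1856 + (-34 + (-2)² - 33*(-2)) = -1856 + (-34 + 4 + 66) = -1856 + 36 = -1820)
P/w(4) = -1820/(4 + 4) = -1820/8 = -1820*⅛ = -455/2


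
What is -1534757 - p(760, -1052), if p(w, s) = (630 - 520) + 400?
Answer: -1535267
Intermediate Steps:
p(w, s) = 510 (p(w, s) = 110 + 400 = 510)
-1534757 - p(760, -1052) = -1534757 - 1*510 = -1534757 - 510 = -1535267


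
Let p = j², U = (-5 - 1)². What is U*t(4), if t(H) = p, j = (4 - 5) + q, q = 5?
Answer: 576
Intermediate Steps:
U = 36 (U = (-6)² = 36)
j = 4 (j = (4 - 5) + 5 = -1 + 5 = 4)
p = 16 (p = 4² = 16)
t(H) = 16
U*t(4) = 36*16 = 576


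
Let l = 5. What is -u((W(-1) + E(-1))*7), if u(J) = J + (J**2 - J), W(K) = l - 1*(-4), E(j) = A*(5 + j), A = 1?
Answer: -8281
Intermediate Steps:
E(j) = 5 + j (E(j) = 1*(5 + j) = 5 + j)
W(K) = 9 (W(K) = 5 - 1*(-4) = 5 + 4 = 9)
u(J) = J**2
-u((W(-1) + E(-1))*7) = -((9 + (5 - 1))*7)**2 = -((9 + 4)*7)**2 = -(13*7)**2 = -1*91**2 = -1*8281 = -8281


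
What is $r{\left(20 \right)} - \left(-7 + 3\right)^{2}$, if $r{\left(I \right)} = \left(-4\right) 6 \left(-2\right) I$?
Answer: $944$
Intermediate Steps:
$r{\left(I \right)} = 48 I$ ($r{\left(I \right)} = \left(-24\right) \left(-2\right) I = 48 I$)
$r{\left(20 \right)} - \left(-7 + 3\right)^{2} = 48 \cdot 20 - \left(-7 + 3\right)^{2} = 960 - \left(-4\right)^{2} = 960 - 16 = 944$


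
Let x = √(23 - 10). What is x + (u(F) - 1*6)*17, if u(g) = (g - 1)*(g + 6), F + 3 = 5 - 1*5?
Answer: -306 + √13 ≈ -302.39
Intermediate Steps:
F = -3 (F = -3 + (5 - 1*5) = -3 + (5 - 5) = -3 + 0 = -3)
u(g) = (-1 + g)*(6 + g)
x = √13 ≈ 3.6056
x + (u(F) - 1*6)*17 = √13 + ((-6 + (-3)² + 5*(-3)) - 1*6)*17 = √13 + ((-6 + 9 - 15) - 6)*17 = √13 + (-12 - 6)*17 = √13 - 18*17 = √13 - 306 = -306 + √13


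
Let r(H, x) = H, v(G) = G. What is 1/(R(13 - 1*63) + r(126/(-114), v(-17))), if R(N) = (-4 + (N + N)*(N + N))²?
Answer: 19/1898480283 ≈ 1.0008e-8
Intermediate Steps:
R(N) = (-4 + 4*N²)² (R(N) = (-4 + (2*N)*(2*N))² = (-4 + 4*N²)²)
1/(R(13 - 1*63) + r(126/(-114), v(-17))) = 1/(16*(-1 + (13 - 1*63)²)² + 126/(-114)) = 1/(16*(-1 + (13 - 63)²)² + 126*(-1/114)) = 1/(16*(-1 + (-50)²)² - 21/19) = 1/(16*(-1 + 2500)² - 21/19) = 1/(16*2499² - 21/19) = 1/(16*6245001 - 21/19) = 1/(99920016 - 21/19) = 1/(1898480283/19) = 19/1898480283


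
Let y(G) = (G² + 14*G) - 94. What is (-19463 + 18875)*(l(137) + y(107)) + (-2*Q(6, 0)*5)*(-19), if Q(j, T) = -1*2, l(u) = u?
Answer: -7638500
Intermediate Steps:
Q(j, T) = -2
y(G) = -94 + G² + 14*G
(-19463 + 18875)*(l(137) + y(107)) + (-2*Q(6, 0)*5)*(-19) = (-19463 + 18875)*(137 + (-94 + 107² + 14*107)) + (-2*(-2)*5)*(-19) = -588*(137 + (-94 + 11449 + 1498)) + (4*5)*(-19) = -588*(137 + 12853) + 20*(-19) = -588*12990 - 380 = -7638120 - 380 = -7638500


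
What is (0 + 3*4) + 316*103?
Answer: 32560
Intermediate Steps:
(0 + 3*4) + 316*103 = (0 + 12) + 32548 = 12 + 32548 = 32560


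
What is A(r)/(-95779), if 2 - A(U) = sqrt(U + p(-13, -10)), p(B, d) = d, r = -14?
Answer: -2/95779 + 2*I*sqrt(6)/95779 ≈ -2.0881e-5 + 5.1149e-5*I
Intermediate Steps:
A(U) = 2 - sqrt(-10 + U) (A(U) = 2 - sqrt(U - 10) = 2 - sqrt(-10 + U))
A(r)/(-95779) = (2 - sqrt(-10 - 14))/(-95779) = (2 - sqrt(-24))*(-1/95779) = (2 - 2*I*sqrt(6))*(-1/95779) = -2/95779 + 2*I*sqrt(6)/95779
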